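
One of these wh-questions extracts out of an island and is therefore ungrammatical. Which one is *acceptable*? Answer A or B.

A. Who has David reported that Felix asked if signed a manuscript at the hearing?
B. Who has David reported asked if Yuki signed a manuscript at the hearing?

B

In A, the wh-phrase is extracted from inside a wh-island (introduced by "if"), which blocks movement.
In B, the extraction path crosses only that-complement boundaries, which are transparent.
So B is grammatical.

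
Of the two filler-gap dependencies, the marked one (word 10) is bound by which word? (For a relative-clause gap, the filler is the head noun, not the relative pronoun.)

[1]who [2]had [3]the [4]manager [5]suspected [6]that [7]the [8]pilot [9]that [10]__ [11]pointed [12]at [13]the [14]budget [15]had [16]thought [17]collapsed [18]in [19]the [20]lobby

The marked gap is inside the relative clause, the subject of "pointed".
Its filler is the head noun "pilot" (via "that"), at word 8.
(The other dependency links word 1 to a gap after word 16.)

8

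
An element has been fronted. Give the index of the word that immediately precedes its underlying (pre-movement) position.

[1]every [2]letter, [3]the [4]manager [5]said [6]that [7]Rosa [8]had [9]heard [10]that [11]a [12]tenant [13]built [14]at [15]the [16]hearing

13

The displaced element is "every letter" (word 2).
It is linked across 2 clause boundaries (that → that).
It functions as the direct object of "built", so the gap sits immediately after word 13 ("built").
Base order: The manager said that Rosa had heard that a tenant built every letter at the hearing.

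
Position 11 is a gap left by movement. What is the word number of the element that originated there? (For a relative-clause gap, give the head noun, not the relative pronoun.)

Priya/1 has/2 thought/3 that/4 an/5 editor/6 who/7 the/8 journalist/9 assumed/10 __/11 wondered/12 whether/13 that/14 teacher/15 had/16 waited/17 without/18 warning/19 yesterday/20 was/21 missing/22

The gap at 11 is the subject of "wondered", inside a relative clause.
The relative pronoun is "who" (word 7); it is bound by the head noun immediately before it.
Its filler is the head noun "editor", at word 6.

6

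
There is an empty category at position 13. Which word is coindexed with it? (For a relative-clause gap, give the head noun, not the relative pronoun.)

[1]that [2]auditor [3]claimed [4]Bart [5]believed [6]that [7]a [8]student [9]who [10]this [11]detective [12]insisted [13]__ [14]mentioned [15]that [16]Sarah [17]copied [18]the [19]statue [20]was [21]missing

8

The gap at 13 is the subject of "mentioned", inside a relative clause.
The relative pronoun is "who" (word 9); it is bound by the head noun immediately before it.
Its filler is the head noun "student", at word 8.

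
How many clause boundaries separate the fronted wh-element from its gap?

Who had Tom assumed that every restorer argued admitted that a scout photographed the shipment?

"who" is extracted from the subject of "admitted".
Boundaries crossed, outermost first: [that], [Ø] — 2 in total.

2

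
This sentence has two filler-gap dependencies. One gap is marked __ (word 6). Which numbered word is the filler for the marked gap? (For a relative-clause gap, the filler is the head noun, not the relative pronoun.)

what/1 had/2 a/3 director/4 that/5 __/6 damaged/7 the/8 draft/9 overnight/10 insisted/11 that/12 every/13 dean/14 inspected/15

4

The marked gap is inside the relative clause, the subject of "damaged".
Its filler is the head noun "director" (via "that"), at word 4.
(The other dependency links word 1 to a gap after word 15.)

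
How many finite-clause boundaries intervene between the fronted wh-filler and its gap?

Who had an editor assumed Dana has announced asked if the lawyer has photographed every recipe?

"who" is extracted from the subject of "asked".
Boundaries crossed, outermost first: [Ø], [Ø] — 2 in total.

2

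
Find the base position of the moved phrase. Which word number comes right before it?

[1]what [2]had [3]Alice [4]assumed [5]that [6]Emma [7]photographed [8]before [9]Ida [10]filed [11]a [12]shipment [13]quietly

The displaced element is "what" (word 1).
It is linked across 1 clause boundary (that).
It functions as the direct object of "photographed", so the gap sits immediately after word 7 ("photographed").
Base order: Alice had assumed that Emma photographed what before Ida filed a shipment quietly.

7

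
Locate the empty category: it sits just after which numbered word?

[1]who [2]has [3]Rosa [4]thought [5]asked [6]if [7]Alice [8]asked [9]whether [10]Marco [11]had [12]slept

The displaced element is "who" (word 1).
It is linked across 1 clause boundary (Ø).
It functions as the subject of "asked", so the gap sits immediately after word 4 ("thought").
Base order: Rosa has thought who asked if Alice asked whether Marco had slept.

4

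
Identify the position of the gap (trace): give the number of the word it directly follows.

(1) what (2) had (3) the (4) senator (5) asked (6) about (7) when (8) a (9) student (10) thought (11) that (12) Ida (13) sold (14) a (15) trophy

The displaced element is "what" (word 1).
It functions as the object of the preposition "about" of "asked", so the gap sits immediately after word 6 ("about").
Base order: The senator had asked about what when a student thought that Ida sold a trophy.

6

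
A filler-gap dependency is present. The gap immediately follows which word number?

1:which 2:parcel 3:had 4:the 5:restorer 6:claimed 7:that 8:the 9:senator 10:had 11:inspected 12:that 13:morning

The displaced element is "which parcel" (word 2).
It is linked across 1 clause boundary (that).
It functions as the direct object of "inspected", so the gap sits immediately after word 11 ("inspected").
Base order: The restorer had claimed that the senator had inspected which parcel that morning.

11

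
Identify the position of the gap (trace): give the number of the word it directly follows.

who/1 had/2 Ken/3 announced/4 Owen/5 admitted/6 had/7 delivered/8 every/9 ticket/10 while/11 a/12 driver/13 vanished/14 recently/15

The displaced element is "who" (word 1).
It is linked across 2 clause boundaries (Ø → Ø).
It functions as the subject of "delivered", so the gap sits immediately after word 6 ("admitted").
Base order: Ken had announced Owen admitted that who had delivered every ticket while a driver vanished recently.

6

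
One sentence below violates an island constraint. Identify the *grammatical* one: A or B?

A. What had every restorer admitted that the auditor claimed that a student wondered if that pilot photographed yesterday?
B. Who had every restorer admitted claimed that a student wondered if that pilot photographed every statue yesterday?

B

In A, the wh-phrase is extracted from inside a wh-island (introduced by "if"), which blocks movement.
In B, the extraction path crosses only that-complement boundaries, which are transparent.
So B is grammatical.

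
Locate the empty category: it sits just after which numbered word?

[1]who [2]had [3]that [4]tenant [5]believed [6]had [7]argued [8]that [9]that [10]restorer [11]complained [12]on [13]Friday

The displaced element is "who" (word 1).
It is linked across 1 clause boundary (Ø).
It functions as the subject of "argued", so the gap sits immediately after word 5 ("believed").
Base order: That tenant had believed that who had argued that that restorer complained on Friday.

5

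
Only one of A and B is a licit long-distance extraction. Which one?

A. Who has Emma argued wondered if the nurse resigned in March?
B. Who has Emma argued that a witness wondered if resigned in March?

In B, the wh-phrase is extracted from inside a wh-island (introduced by "if"), which blocks movement.
In A, the extraction path crosses only that-complement boundaries, which are transparent.
So A is grammatical.

A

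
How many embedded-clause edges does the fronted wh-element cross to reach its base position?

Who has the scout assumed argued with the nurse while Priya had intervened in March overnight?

"who" is extracted from the subject of "argued".
Boundaries crossed, outermost first: [Ø] — 1 in total.

1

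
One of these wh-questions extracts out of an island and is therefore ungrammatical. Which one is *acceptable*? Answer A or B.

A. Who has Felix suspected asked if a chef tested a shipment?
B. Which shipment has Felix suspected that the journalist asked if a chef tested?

In B, the wh-phrase is extracted from inside a wh-island (introduced by "if"), which blocks movement.
In A, the extraction path crosses only that-complement boundaries, which are transparent.
So A is grammatical.

A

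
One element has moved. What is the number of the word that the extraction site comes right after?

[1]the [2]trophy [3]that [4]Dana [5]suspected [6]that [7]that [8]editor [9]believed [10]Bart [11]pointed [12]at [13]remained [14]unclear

The displaced element is "the trophy" (word 2).
It is linked across 2 clause boundaries (that → Ø).
It functions as the object of the preposition "at" of "pointed", so the gap sits immediately after word 12 ("at").
Base order: Dana suspected that that editor believed Bart pointed at the trophy.

12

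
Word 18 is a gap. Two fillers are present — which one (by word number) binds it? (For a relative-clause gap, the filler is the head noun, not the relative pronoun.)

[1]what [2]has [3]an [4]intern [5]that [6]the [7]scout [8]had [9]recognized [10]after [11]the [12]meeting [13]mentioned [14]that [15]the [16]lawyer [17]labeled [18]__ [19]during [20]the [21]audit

The marked gap is the direct object of "labeled".
Its filler is the fronted wh-phrase "what", at word 1.
(The other dependency links word 4 to a gap after word 9.)

1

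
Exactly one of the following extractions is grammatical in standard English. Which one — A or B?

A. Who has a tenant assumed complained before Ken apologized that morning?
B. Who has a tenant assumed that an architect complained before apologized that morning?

In B, the wh-phrase is extracted from inside an adjunct island (introduced by "before"), which blocks movement.
In A, the extraction path crosses only that-complement boundaries, which are transparent.
So A is grammatical.

A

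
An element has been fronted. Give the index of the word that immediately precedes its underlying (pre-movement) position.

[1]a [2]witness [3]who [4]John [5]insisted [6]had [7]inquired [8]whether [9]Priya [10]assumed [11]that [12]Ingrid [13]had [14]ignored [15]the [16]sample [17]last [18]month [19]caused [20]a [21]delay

The displaced element is "a witness" (word 2).
It is linked across 1 clause boundary (Ø).
It functions as the subject of "inquired", so the gap sits immediately after word 5 ("insisted").
Base order: John insisted that a witness had inquired whether Priya assumed that Ingrid had ignored the sample last month.

5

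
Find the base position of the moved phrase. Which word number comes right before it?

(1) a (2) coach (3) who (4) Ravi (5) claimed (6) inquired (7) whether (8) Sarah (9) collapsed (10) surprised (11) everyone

5

The displaced element is "a coach" (word 2).
It is linked across 1 clause boundary (Ø).
It functions as the subject of "inquired", so the gap sits immediately after word 5 ("claimed").
Base order: Ravi claimed a coach inquired whether Sarah collapsed.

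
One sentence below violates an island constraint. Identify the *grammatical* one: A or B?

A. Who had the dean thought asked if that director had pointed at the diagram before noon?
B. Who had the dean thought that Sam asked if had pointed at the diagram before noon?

In B, the wh-phrase is extracted from inside a wh-island (introduced by "if"), which blocks movement.
In A, the extraction path crosses only that-complement boundaries, which are transparent.
So A is grammatical.

A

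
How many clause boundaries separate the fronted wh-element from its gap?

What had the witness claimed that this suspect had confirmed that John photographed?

"what" is extracted from the object of "photographed".
Boundaries crossed, outermost first: [that], [that] — 2 in total.

2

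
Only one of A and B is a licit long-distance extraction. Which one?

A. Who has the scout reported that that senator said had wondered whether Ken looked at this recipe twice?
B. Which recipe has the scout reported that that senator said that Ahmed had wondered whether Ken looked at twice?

A

In B, the wh-phrase is extracted from inside a wh-island (introduced by "whether"), which blocks movement.
In A, the extraction path crosses only that-complement boundaries, which are transparent.
So A is grammatical.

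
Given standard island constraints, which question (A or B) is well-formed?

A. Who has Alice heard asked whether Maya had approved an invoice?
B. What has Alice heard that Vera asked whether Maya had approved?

In B, the wh-phrase is extracted from inside a wh-island (introduced by "whether"), which blocks movement.
In A, the extraction path crosses only that-complement boundaries, which are transparent.
So A is grammatical.

A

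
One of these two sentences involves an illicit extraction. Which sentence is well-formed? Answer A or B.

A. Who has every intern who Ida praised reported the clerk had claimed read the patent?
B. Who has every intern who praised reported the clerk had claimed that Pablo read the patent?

A

In B, the wh-phrase is extracted from inside a complex-NP island (relative clause) (introduced by "who"), which blocks movement.
In A, the extraction path crosses only that-complement boundaries, which are transparent.
So A is grammatical.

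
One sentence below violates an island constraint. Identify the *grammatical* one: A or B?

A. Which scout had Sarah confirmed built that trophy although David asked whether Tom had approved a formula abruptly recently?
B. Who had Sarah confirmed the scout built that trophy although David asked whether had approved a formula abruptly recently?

In B, the wh-phrase is extracted from inside an adjunct island (introduced by "although"), which blocks movement.
In A, the extraction path crosses only that-complement boundaries, which are transparent.
So A is grammatical.

A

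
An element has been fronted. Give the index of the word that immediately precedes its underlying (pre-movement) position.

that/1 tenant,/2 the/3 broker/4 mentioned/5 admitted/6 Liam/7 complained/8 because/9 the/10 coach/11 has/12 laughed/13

The displaced element is "that tenant" (word 2).
It is linked across 1 clause boundary (Ø).
It functions as the subject of "admitted", so the gap sits immediately after word 5 ("mentioned").
Base order: The broker mentioned that tenant admitted Liam complained because the coach has laughed.

5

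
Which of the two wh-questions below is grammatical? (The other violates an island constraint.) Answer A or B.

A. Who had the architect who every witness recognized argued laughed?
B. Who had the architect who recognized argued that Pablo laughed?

In B, the wh-phrase is extracted from inside a complex-NP island (relative clause) (introduced by "who"), which blocks movement.
In A, the extraction path crosses only that-complement boundaries, which are transparent.
So A is grammatical.

A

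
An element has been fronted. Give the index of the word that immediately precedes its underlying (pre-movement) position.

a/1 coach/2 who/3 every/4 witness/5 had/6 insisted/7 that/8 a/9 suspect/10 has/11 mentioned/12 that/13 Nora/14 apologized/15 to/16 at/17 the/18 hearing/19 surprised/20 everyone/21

16

The displaced element is "a coach" (word 2).
It is linked across 2 clause boundaries (that → that).
It functions as the object of the preposition "to" of "apologized", so the gap sits immediately after word 16 ("to").
Base order: Every witness had insisted that a suspect has mentioned that Nora apologized to a coach at the hearing.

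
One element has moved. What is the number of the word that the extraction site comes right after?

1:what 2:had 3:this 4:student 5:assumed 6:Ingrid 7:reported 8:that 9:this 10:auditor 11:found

The displaced element is "what" (word 1).
It is linked across 2 clause boundaries (Ø → that).
It functions as the direct object of "found", so the gap sits immediately after word 11 ("found").
Base order: This student had assumed Ingrid reported that this auditor found what.

11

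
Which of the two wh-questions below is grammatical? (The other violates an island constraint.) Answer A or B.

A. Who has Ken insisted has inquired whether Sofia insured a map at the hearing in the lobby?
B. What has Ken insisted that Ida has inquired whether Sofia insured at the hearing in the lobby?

A

In B, the wh-phrase is extracted from inside a wh-island (introduced by "whether"), which blocks movement.
In A, the extraction path crosses only that-complement boundaries, which are transparent.
So A is grammatical.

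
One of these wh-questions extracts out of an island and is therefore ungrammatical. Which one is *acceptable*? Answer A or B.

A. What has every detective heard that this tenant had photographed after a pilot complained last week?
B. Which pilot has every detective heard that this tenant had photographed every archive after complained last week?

In B, the wh-phrase is extracted from inside an adjunct island (introduced by "after"), which blocks movement.
In A, the extraction path crosses only that-complement boundaries, which are transparent.
So A is grammatical.

A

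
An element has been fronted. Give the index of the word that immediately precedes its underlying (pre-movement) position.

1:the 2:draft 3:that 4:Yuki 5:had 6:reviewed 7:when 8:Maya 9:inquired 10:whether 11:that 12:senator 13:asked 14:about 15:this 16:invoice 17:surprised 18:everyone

6

The displaced element is "the draft" (word 2).
It functions as the direct object of "reviewed", so the gap sits immediately after word 6 ("reviewed").
Base order: Yuki had reviewed the draft when Maya inquired whether that senator asked about this invoice.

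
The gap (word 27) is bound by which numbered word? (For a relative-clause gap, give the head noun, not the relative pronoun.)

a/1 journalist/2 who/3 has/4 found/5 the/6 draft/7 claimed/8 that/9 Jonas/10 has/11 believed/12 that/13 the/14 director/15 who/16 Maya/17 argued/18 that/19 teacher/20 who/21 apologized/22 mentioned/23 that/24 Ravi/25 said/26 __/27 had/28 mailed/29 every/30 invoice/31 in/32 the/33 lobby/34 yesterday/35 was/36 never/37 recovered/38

The gap at 27 is the subject of "mailed", inside a relative clause.
The relative pronoun is "who" (word 16); it is bound by the head noun immediately before it.
Its filler is the head noun "director", at word 15.

15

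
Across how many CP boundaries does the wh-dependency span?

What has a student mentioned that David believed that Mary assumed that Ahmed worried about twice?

"what" is extracted from the PP object of "worried".
Boundaries crossed, outermost first: [that], [that], [that] — 3 in total.

3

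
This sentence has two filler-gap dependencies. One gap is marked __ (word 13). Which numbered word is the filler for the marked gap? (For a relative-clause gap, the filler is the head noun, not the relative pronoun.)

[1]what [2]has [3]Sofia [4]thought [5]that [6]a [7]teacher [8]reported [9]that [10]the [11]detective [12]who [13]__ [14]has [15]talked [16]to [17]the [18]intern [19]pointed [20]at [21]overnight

The marked gap is inside the relative clause, the subject of "talked".
Its filler is the head noun "detective" (via "who"), at word 11.
(The other dependency links word 1 to a gap after word 20.)

11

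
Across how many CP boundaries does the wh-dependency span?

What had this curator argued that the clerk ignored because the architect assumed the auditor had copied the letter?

"what" is extracted from the object of "ignored".
Boundaries crossed, outermost first: [that] — 1 in total.

1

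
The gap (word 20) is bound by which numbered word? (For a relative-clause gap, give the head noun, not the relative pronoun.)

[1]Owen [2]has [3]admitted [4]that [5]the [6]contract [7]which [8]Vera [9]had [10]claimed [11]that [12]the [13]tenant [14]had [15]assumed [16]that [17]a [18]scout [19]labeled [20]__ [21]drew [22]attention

The gap at 20 is the object of "labeled", inside a relative clause.
The relative pronoun is "which" (word 7); it is bound by the head noun immediately before it.
Its filler is the head noun "contract", at word 6.

6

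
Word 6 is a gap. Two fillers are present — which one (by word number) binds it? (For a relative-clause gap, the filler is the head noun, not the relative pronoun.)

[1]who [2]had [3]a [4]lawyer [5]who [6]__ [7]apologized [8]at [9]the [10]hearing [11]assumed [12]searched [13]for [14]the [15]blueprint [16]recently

The marked gap is inside the relative clause, the subject of "apologized".
Its filler is the head noun "lawyer" (via "who"), at word 4.
(The other dependency links word 1 to a gap after word 11.)

4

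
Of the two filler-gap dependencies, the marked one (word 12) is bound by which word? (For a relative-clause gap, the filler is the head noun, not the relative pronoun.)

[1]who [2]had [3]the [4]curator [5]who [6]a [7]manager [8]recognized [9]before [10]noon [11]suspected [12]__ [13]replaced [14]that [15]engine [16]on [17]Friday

The marked gap is the subject of "replaced".
Its filler is the fronted wh-phrase "who", at word 1.
(The other dependency links word 4 to a gap after word 8.)

1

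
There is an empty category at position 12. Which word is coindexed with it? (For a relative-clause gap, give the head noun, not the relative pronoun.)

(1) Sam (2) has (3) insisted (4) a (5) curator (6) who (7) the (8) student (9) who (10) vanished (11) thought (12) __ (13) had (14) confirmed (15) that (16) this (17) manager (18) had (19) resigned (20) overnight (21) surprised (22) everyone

5

The gap at 12 is the subject of "confirmed", inside a relative clause.
The relative pronoun is "who" (word 6); it is bound by the head noun immediately before it.
Its filler is the head noun "curator", at word 5.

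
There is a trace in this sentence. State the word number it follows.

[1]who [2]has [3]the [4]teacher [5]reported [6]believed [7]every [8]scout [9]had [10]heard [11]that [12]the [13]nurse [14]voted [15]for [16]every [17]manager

The displaced element is "who" (word 1).
It is linked across 1 clause boundary (Ø).
It functions as the subject of "believed", so the gap sits immediately after word 5 ("reported").
Base order: The teacher has reported that who believed every scout had heard that the nurse voted for every manager.

5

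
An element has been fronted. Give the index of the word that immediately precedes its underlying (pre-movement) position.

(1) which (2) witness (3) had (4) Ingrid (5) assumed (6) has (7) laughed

5

The displaced element is "which witness" (word 2).
It is linked across 1 clause boundary (Ø).
It functions as the subject of "laughed", so the gap sits immediately after word 5 ("assumed").
Base order: Ingrid had assumed that which witness has laughed.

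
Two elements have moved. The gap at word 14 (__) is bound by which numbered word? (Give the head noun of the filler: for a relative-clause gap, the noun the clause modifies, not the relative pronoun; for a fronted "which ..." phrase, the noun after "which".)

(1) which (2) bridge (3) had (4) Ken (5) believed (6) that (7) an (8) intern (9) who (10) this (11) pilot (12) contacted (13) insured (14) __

2

The marked gap is the direct object of "insured".
Its filler is the fronted wh-phrase "which bridge", at word 2.
(The other dependency links word 8 to a gap after word 12.)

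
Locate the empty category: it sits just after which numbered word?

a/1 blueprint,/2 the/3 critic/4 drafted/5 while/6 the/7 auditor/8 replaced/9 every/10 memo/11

5

The displaced element is "a blueprint" (word 2).
It functions as the direct object of "drafted", so the gap sits immediately after word 5 ("drafted").
Base order: The critic drafted a blueprint while the auditor replaced every memo.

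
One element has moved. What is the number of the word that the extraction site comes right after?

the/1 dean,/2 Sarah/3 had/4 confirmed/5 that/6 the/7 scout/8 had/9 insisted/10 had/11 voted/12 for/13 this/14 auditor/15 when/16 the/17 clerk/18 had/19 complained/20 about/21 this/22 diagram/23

10

The displaced element is "the dean" (word 2).
It is linked across 2 clause boundaries (that → Ø).
It functions as the subject of "voted", so the gap sits immediately after word 10 ("insisted").
Base order: Sarah had confirmed that the scout had insisted that the dean had voted for this auditor when the clerk had complained about this diagram.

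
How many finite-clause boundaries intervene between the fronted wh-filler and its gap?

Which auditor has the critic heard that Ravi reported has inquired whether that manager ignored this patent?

"which auditor" is extracted from the subject of "inquired".
Boundaries crossed, outermost first: [that], [Ø] — 2 in total.

2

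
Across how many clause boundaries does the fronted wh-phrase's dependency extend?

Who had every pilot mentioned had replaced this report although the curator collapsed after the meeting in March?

1

"who" is extracted from the subject of "replaced".
Boundaries crossed, outermost first: [Ø] — 1 in total.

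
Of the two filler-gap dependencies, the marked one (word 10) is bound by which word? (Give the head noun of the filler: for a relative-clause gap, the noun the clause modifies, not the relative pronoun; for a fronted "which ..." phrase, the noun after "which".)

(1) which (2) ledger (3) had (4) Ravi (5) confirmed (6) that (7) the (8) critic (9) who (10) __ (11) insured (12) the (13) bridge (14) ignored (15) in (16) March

The marked gap is inside the relative clause, the subject of "insured".
Its filler is the head noun "critic" (via "who"), at word 8.
(The other dependency links word 2 to a gap after word 14.)

8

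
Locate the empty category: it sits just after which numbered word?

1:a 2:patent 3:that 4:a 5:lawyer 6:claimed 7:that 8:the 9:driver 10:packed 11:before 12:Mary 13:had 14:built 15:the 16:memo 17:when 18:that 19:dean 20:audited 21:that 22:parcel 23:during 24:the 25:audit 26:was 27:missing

The displaced element is "a patent" (word 2).
It is linked across 1 clause boundary (that).
It functions as the direct object of "packed", so the gap sits immediately after word 10 ("packed").
Base order: A lawyer claimed that the driver packed a patent before Mary had built the memo when that dean audited that parcel during the audit.

10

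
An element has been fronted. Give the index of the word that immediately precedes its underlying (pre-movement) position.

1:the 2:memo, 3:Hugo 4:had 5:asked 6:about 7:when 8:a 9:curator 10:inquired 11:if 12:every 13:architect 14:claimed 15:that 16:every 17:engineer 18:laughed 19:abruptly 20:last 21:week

The displaced element is "the memo" (word 2).
It functions as the object of the preposition "about" of "asked", so the gap sits immediately after word 6 ("about").
Base order: Hugo had asked about the memo when a curator inquired if every architect claimed that every engineer laughed abruptly last week.

6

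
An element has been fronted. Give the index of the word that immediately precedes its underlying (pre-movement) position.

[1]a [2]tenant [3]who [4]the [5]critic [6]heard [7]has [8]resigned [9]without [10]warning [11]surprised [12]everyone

The displaced element is "a tenant" (word 2).
It is linked across 1 clause boundary (Ø).
It functions as the subject of "resigned", so the gap sits immediately after word 6 ("heard").
Base order: The critic heard that a tenant has resigned without warning.

6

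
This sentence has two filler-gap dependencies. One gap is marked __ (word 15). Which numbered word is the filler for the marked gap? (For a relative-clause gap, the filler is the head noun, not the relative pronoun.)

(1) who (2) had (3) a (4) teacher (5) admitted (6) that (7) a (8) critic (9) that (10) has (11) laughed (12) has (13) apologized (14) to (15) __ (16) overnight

The marked gap is the object of the preposition "to" of "apologized".
Its filler is the fronted wh-phrase "who", at word 1.
(The other dependency links word 8 to a gap after word 9.)

1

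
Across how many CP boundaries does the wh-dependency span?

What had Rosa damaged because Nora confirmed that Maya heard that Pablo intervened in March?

0

"what" originates inside the matrix clause — no clause boundary is crossed.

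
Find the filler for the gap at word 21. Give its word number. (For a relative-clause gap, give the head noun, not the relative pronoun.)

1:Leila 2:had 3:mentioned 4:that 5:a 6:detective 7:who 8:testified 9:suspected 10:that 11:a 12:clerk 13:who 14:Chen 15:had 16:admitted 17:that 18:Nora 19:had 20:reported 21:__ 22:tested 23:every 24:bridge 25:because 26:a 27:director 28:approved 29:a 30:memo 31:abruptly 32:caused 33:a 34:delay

The gap at 21 is the subject of "tested", inside a relative clause.
The relative pronoun is "who" (word 13); it is bound by the head noun immediately before it.
Its filler is the head noun "clerk", at word 12.

12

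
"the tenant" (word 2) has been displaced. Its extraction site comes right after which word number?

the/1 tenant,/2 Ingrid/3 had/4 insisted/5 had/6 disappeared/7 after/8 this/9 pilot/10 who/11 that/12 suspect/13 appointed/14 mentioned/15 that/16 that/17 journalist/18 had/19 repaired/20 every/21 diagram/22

The displaced element is "the tenant" (word 2).
It is linked across 1 clause boundary (Ø).
It functions as the subject of "disappeared", so the gap sits immediately after word 5 ("insisted").
Base order: Ingrid had insisted the tenant had disappeared after this pilot who that suspect appointed mentioned that that journalist had repaired every diagram.

5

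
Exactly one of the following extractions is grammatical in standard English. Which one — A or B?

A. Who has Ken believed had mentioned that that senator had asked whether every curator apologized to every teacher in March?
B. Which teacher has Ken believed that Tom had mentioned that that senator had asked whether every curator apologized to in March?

In B, the wh-phrase is extracted from inside a wh-island (introduced by "whether"), which blocks movement.
In A, the extraction path crosses only that-complement boundaries, which are transparent.
So A is grammatical.

A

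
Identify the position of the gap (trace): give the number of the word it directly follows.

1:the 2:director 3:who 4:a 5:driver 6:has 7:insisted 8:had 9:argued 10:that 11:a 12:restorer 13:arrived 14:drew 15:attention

7

The displaced element is "the director" (word 2).
It is linked across 1 clause boundary (Ø).
It functions as the subject of "argued", so the gap sits immediately after word 7 ("insisted").
Base order: A driver has insisted that the director had argued that a restorer arrived.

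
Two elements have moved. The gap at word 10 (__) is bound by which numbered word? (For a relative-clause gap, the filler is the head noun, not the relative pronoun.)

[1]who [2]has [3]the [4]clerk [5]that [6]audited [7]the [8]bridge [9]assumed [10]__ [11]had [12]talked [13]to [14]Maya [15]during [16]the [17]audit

The marked gap is the subject of "talked".
Its filler is the fronted wh-phrase "who", at word 1.
(The other dependency links word 4 to a gap after word 5.)

1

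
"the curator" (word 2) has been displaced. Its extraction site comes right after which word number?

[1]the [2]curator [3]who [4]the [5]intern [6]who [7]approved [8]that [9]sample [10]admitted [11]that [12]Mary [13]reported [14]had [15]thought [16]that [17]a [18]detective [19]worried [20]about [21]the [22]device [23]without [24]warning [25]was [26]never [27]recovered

13

The displaced element is "the curator" (word 2).
It is linked across 2 clause boundaries (that → Ø).
It functions as the subject of "thought", so the gap sits immediately after word 13 ("reported").
Base order: The intern who approved that sample admitted that Mary reported that the curator had thought that a detective worried about the device without warning.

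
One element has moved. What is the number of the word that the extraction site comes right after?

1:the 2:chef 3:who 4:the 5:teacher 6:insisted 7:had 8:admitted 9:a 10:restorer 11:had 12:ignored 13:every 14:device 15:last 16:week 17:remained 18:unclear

6

The displaced element is "the chef" (word 2).
It is linked across 1 clause boundary (Ø).
It functions as the subject of "admitted", so the gap sits immediately after word 6 ("insisted").
Base order: The teacher insisted that the chef had admitted a restorer had ignored every device last week.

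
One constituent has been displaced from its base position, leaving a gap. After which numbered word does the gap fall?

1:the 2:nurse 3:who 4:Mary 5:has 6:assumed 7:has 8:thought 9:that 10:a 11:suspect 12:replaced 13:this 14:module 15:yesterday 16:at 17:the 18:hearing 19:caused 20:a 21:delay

The displaced element is "the nurse" (word 2).
It is linked across 1 clause boundary (Ø).
It functions as the subject of "thought", so the gap sits immediately after word 6 ("assumed").
Base order: Mary has assumed the nurse has thought that a suspect replaced this module yesterday at the hearing.

6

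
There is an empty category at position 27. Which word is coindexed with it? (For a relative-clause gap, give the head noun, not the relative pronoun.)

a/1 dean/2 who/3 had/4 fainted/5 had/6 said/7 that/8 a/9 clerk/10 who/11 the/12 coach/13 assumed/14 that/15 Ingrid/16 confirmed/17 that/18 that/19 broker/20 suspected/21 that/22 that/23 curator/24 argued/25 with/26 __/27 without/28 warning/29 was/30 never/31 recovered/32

10

The gap at 27 is the prepositional object of "argued", inside a relative clause.
The relative pronoun is "who" (word 11); it is bound by the head noun immediately before it.
Its filler is the head noun "clerk", at word 10.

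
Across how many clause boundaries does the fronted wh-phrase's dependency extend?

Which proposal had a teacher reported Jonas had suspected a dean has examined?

"which proposal" is extracted from the object of "examined".
Boundaries crossed, outermost first: [Ø], [Ø] — 2 in total.

2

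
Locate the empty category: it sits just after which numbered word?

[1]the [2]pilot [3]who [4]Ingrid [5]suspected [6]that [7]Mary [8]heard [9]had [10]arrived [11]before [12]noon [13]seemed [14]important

8

The displaced element is "the pilot" (word 2).
It is linked across 2 clause boundaries (that → Ø).
It functions as the subject of "arrived", so the gap sits immediately after word 8 ("heard").
Base order: Ingrid suspected that Mary heard that the pilot had arrived before noon.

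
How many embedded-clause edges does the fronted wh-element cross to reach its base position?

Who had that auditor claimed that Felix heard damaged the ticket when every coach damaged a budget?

2

"who" is extracted from the subject of "damaged".
Boundaries crossed, outermost first: [that], [Ø] — 2 in total.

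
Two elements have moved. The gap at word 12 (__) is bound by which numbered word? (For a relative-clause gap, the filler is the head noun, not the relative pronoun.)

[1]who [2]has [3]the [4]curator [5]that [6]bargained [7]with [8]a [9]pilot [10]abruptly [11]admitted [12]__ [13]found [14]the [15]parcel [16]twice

The marked gap is the subject of "found".
Its filler is the fronted wh-phrase "who", at word 1.
(The other dependency links word 4 to a gap after word 5.)

1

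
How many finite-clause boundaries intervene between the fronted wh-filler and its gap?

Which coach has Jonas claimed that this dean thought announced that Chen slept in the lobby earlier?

"which coach" is extracted from the subject of "announced".
Boundaries crossed, outermost first: [that], [Ø] — 2 in total.

2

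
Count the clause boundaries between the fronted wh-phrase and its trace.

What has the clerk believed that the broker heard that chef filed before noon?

"what" is extracted from the object of "filed".
Boundaries crossed, outermost first: [that], [Ø] — 2 in total.

2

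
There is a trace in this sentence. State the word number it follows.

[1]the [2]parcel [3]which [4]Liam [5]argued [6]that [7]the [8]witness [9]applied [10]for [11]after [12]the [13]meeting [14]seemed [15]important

The displaced element is "the parcel" (word 2).
It is linked across 1 clause boundary (that).
It functions as the object of the preposition "for" of "applied", so the gap sits immediately after word 10 ("for").
Base order: Liam argued that the witness applied for the parcel after the meeting.

10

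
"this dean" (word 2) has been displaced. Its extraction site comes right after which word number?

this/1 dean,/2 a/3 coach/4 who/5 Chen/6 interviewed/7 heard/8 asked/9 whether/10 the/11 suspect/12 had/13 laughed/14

The displaced element is "this dean" (word 2).
It is linked across 1 clause boundary (Ø).
It functions as the subject of "asked", so the gap sits immediately after word 8 ("heard").
Base order: A coach who Chen interviewed heard that this dean asked whether the suspect had laughed.

8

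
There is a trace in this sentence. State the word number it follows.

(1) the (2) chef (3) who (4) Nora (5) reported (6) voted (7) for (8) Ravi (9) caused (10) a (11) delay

5

The displaced element is "the chef" (word 2).
It is linked across 1 clause boundary (Ø).
It functions as the subject of "voted", so the gap sits immediately after word 5 ("reported").
Base order: Nora reported the chef voted for Ravi.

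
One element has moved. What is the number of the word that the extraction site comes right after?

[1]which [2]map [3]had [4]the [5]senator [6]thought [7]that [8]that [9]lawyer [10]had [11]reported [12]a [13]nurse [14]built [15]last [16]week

14

The displaced element is "which map" (word 2).
It is linked across 2 clause boundaries (that → Ø).
It functions as the direct object of "built", so the gap sits immediately after word 14 ("built").
Base order: The senator had thought that that lawyer had reported a nurse built which map last week.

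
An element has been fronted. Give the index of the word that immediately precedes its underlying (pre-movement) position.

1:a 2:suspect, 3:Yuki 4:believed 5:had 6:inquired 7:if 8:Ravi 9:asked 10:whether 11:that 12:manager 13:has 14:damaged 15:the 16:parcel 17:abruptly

4

The displaced element is "a suspect" (word 2).
It is linked across 1 clause boundary (Ø).
It functions as the subject of "inquired", so the gap sits immediately after word 4 ("believed").
Base order: Yuki believed that a suspect had inquired if Ravi asked whether that manager has damaged the parcel abruptly.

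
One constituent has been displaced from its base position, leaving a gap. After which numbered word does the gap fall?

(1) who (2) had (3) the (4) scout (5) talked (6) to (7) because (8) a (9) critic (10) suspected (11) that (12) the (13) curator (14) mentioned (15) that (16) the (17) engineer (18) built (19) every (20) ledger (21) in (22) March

6

The displaced element is "who" (word 1).
It functions as the object of the preposition "to" of "talked", so the gap sits immediately after word 6 ("to").
Base order: The scout had talked to who because a critic suspected that the curator mentioned that the engineer built every ledger in March.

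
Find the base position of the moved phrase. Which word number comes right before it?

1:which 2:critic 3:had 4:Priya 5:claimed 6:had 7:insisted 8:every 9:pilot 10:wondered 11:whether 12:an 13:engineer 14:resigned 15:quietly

The displaced element is "which critic" (word 2).
It is linked across 1 clause boundary (Ø).
It functions as the subject of "insisted", so the gap sits immediately after word 5 ("claimed").
Base order: Priya had claimed that which critic had insisted every pilot wondered whether an engineer resigned quietly.

5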